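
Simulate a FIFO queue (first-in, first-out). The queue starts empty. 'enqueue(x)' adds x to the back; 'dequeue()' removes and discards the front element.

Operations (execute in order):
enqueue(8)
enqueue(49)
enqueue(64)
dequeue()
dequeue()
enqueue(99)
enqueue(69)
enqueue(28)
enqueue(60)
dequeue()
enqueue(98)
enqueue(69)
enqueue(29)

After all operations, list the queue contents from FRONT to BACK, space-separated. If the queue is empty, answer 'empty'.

Answer: 99 69 28 60 98 69 29

Derivation:
enqueue(8): [8]
enqueue(49): [8, 49]
enqueue(64): [8, 49, 64]
dequeue(): [49, 64]
dequeue(): [64]
enqueue(99): [64, 99]
enqueue(69): [64, 99, 69]
enqueue(28): [64, 99, 69, 28]
enqueue(60): [64, 99, 69, 28, 60]
dequeue(): [99, 69, 28, 60]
enqueue(98): [99, 69, 28, 60, 98]
enqueue(69): [99, 69, 28, 60, 98, 69]
enqueue(29): [99, 69, 28, 60, 98, 69, 29]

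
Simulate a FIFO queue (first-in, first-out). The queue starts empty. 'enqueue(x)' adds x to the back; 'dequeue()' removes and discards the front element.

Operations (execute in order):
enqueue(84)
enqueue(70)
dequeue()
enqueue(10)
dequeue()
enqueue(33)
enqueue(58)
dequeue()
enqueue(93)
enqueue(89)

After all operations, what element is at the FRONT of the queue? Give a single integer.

enqueue(84): queue = [84]
enqueue(70): queue = [84, 70]
dequeue(): queue = [70]
enqueue(10): queue = [70, 10]
dequeue(): queue = [10]
enqueue(33): queue = [10, 33]
enqueue(58): queue = [10, 33, 58]
dequeue(): queue = [33, 58]
enqueue(93): queue = [33, 58, 93]
enqueue(89): queue = [33, 58, 93, 89]

Answer: 33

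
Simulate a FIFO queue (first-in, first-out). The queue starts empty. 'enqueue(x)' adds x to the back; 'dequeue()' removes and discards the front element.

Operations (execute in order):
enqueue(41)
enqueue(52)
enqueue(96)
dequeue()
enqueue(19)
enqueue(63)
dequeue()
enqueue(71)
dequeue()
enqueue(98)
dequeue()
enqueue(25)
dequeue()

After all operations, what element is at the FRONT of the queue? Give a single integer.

Answer: 71

Derivation:
enqueue(41): queue = [41]
enqueue(52): queue = [41, 52]
enqueue(96): queue = [41, 52, 96]
dequeue(): queue = [52, 96]
enqueue(19): queue = [52, 96, 19]
enqueue(63): queue = [52, 96, 19, 63]
dequeue(): queue = [96, 19, 63]
enqueue(71): queue = [96, 19, 63, 71]
dequeue(): queue = [19, 63, 71]
enqueue(98): queue = [19, 63, 71, 98]
dequeue(): queue = [63, 71, 98]
enqueue(25): queue = [63, 71, 98, 25]
dequeue(): queue = [71, 98, 25]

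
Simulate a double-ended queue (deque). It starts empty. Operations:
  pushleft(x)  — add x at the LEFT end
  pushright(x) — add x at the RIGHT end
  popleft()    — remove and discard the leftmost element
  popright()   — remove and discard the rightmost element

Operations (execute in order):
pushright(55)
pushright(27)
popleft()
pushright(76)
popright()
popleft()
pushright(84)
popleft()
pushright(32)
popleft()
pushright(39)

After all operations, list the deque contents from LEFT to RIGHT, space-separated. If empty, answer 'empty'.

pushright(55): [55]
pushright(27): [55, 27]
popleft(): [27]
pushright(76): [27, 76]
popright(): [27]
popleft(): []
pushright(84): [84]
popleft(): []
pushright(32): [32]
popleft(): []
pushright(39): [39]

Answer: 39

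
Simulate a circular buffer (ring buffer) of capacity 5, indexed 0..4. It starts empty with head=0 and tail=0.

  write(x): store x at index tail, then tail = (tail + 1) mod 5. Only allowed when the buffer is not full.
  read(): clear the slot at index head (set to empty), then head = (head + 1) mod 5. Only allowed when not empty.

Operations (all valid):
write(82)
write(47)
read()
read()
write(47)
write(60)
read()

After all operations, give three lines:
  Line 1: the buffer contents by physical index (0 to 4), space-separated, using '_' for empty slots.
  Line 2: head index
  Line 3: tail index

write(82): buf=[82 _ _ _ _], head=0, tail=1, size=1
write(47): buf=[82 47 _ _ _], head=0, tail=2, size=2
read(): buf=[_ 47 _ _ _], head=1, tail=2, size=1
read(): buf=[_ _ _ _ _], head=2, tail=2, size=0
write(47): buf=[_ _ 47 _ _], head=2, tail=3, size=1
write(60): buf=[_ _ 47 60 _], head=2, tail=4, size=2
read(): buf=[_ _ _ 60 _], head=3, tail=4, size=1

Answer: _ _ _ 60 _
3
4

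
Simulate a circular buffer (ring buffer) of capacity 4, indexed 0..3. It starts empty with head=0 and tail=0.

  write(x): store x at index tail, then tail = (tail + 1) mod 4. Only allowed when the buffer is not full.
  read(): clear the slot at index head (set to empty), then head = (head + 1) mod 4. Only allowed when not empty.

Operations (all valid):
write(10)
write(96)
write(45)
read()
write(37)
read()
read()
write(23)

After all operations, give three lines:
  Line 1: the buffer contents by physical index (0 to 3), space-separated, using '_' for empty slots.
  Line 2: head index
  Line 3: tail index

Answer: 23 _ _ 37
3
1

Derivation:
write(10): buf=[10 _ _ _], head=0, tail=1, size=1
write(96): buf=[10 96 _ _], head=0, tail=2, size=2
write(45): buf=[10 96 45 _], head=0, tail=3, size=3
read(): buf=[_ 96 45 _], head=1, tail=3, size=2
write(37): buf=[_ 96 45 37], head=1, tail=0, size=3
read(): buf=[_ _ 45 37], head=2, tail=0, size=2
read(): buf=[_ _ _ 37], head=3, tail=0, size=1
write(23): buf=[23 _ _ 37], head=3, tail=1, size=2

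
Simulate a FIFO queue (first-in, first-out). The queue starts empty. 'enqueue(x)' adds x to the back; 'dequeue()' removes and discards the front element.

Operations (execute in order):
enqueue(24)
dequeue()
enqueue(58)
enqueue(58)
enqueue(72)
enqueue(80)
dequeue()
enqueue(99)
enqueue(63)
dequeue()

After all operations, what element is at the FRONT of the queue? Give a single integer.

enqueue(24): queue = [24]
dequeue(): queue = []
enqueue(58): queue = [58]
enqueue(58): queue = [58, 58]
enqueue(72): queue = [58, 58, 72]
enqueue(80): queue = [58, 58, 72, 80]
dequeue(): queue = [58, 72, 80]
enqueue(99): queue = [58, 72, 80, 99]
enqueue(63): queue = [58, 72, 80, 99, 63]
dequeue(): queue = [72, 80, 99, 63]

Answer: 72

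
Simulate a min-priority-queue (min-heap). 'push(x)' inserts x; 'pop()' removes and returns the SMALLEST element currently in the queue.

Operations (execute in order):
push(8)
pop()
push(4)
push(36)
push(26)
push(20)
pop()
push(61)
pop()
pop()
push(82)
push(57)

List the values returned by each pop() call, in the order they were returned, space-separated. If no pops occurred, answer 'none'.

Answer: 8 4 20 26

Derivation:
push(8): heap contents = [8]
pop() → 8: heap contents = []
push(4): heap contents = [4]
push(36): heap contents = [4, 36]
push(26): heap contents = [4, 26, 36]
push(20): heap contents = [4, 20, 26, 36]
pop() → 4: heap contents = [20, 26, 36]
push(61): heap contents = [20, 26, 36, 61]
pop() → 20: heap contents = [26, 36, 61]
pop() → 26: heap contents = [36, 61]
push(82): heap contents = [36, 61, 82]
push(57): heap contents = [36, 57, 61, 82]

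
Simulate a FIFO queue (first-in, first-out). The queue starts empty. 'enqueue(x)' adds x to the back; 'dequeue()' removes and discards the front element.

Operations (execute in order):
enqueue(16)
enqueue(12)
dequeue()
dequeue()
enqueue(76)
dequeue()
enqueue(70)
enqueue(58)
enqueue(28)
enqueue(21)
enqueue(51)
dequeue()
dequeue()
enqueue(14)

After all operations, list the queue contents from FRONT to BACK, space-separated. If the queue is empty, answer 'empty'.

Answer: 28 21 51 14

Derivation:
enqueue(16): [16]
enqueue(12): [16, 12]
dequeue(): [12]
dequeue(): []
enqueue(76): [76]
dequeue(): []
enqueue(70): [70]
enqueue(58): [70, 58]
enqueue(28): [70, 58, 28]
enqueue(21): [70, 58, 28, 21]
enqueue(51): [70, 58, 28, 21, 51]
dequeue(): [58, 28, 21, 51]
dequeue(): [28, 21, 51]
enqueue(14): [28, 21, 51, 14]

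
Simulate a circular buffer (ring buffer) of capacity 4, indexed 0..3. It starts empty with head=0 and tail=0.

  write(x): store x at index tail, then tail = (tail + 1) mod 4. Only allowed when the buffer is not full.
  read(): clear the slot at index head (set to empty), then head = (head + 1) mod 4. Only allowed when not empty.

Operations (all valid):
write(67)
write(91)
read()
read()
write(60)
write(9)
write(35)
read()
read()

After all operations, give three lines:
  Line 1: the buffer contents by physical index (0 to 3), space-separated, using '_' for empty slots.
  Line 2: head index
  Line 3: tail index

Answer: 35 _ _ _
0
1

Derivation:
write(67): buf=[67 _ _ _], head=0, tail=1, size=1
write(91): buf=[67 91 _ _], head=0, tail=2, size=2
read(): buf=[_ 91 _ _], head=1, tail=2, size=1
read(): buf=[_ _ _ _], head=2, tail=2, size=0
write(60): buf=[_ _ 60 _], head=2, tail=3, size=1
write(9): buf=[_ _ 60 9], head=2, tail=0, size=2
write(35): buf=[35 _ 60 9], head=2, tail=1, size=3
read(): buf=[35 _ _ 9], head=3, tail=1, size=2
read(): buf=[35 _ _ _], head=0, tail=1, size=1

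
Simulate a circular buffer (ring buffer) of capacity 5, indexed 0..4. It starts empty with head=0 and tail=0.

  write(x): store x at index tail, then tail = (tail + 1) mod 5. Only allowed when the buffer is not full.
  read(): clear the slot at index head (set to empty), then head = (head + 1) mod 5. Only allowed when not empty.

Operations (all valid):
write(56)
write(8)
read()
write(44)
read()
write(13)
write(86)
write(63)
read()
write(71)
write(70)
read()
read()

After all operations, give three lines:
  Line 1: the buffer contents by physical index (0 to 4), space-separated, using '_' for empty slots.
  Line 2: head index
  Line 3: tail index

write(56): buf=[56 _ _ _ _], head=0, tail=1, size=1
write(8): buf=[56 8 _ _ _], head=0, tail=2, size=2
read(): buf=[_ 8 _ _ _], head=1, tail=2, size=1
write(44): buf=[_ 8 44 _ _], head=1, tail=3, size=2
read(): buf=[_ _ 44 _ _], head=2, tail=3, size=1
write(13): buf=[_ _ 44 13 _], head=2, tail=4, size=2
write(86): buf=[_ _ 44 13 86], head=2, tail=0, size=3
write(63): buf=[63 _ 44 13 86], head=2, tail=1, size=4
read(): buf=[63 _ _ 13 86], head=3, tail=1, size=3
write(71): buf=[63 71 _ 13 86], head=3, tail=2, size=4
write(70): buf=[63 71 70 13 86], head=3, tail=3, size=5
read(): buf=[63 71 70 _ 86], head=4, tail=3, size=4
read(): buf=[63 71 70 _ _], head=0, tail=3, size=3

Answer: 63 71 70 _ _
0
3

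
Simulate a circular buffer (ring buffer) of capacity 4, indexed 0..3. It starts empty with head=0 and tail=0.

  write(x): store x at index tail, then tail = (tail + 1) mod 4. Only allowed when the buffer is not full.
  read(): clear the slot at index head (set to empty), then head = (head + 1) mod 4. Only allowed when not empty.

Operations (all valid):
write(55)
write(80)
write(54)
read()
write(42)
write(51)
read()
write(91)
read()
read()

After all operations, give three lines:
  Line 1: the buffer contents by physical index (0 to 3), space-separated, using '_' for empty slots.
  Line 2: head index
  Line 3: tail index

Answer: 51 91 _ _
0
2

Derivation:
write(55): buf=[55 _ _ _], head=0, tail=1, size=1
write(80): buf=[55 80 _ _], head=0, tail=2, size=2
write(54): buf=[55 80 54 _], head=0, tail=3, size=3
read(): buf=[_ 80 54 _], head=1, tail=3, size=2
write(42): buf=[_ 80 54 42], head=1, tail=0, size=3
write(51): buf=[51 80 54 42], head=1, tail=1, size=4
read(): buf=[51 _ 54 42], head=2, tail=1, size=3
write(91): buf=[51 91 54 42], head=2, tail=2, size=4
read(): buf=[51 91 _ 42], head=3, tail=2, size=3
read(): buf=[51 91 _ _], head=0, tail=2, size=2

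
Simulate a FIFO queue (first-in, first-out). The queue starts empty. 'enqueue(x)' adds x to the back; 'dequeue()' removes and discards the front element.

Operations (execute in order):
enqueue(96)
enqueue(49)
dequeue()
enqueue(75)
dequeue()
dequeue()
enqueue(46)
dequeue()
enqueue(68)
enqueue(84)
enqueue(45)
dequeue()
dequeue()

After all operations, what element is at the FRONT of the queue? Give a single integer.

enqueue(96): queue = [96]
enqueue(49): queue = [96, 49]
dequeue(): queue = [49]
enqueue(75): queue = [49, 75]
dequeue(): queue = [75]
dequeue(): queue = []
enqueue(46): queue = [46]
dequeue(): queue = []
enqueue(68): queue = [68]
enqueue(84): queue = [68, 84]
enqueue(45): queue = [68, 84, 45]
dequeue(): queue = [84, 45]
dequeue(): queue = [45]

Answer: 45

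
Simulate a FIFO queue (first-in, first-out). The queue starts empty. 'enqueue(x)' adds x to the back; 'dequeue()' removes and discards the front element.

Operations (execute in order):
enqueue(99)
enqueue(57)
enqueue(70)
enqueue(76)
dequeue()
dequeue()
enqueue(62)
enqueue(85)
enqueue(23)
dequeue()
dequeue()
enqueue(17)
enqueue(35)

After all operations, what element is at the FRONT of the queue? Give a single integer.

Answer: 62

Derivation:
enqueue(99): queue = [99]
enqueue(57): queue = [99, 57]
enqueue(70): queue = [99, 57, 70]
enqueue(76): queue = [99, 57, 70, 76]
dequeue(): queue = [57, 70, 76]
dequeue(): queue = [70, 76]
enqueue(62): queue = [70, 76, 62]
enqueue(85): queue = [70, 76, 62, 85]
enqueue(23): queue = [70, 76, 62, 85, 23]
dequeue(): queue = [76, 62, 85, 23]
dequeue(): queue = [62, 85, 23]
enqueue(17): queue = [62, 85, 23, 17]
enqueue(35): queue = [62, 85, 23, 17, 35]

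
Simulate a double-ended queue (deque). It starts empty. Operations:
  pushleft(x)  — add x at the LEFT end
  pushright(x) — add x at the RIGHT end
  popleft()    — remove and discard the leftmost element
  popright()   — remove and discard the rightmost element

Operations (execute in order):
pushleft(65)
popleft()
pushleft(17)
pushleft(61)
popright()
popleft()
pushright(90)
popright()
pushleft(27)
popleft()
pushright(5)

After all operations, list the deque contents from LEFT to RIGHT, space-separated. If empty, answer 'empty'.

pushleft(65): [65]
popleft(): []
pushleft(17): [17]
pushleft(61): [61, 17]
popright(): [61]
popleft(): []
pushright(90): [90]
popright(): []
pushleft(27): [27]
popleft(): []
pushright(5): [5]

Answer: 5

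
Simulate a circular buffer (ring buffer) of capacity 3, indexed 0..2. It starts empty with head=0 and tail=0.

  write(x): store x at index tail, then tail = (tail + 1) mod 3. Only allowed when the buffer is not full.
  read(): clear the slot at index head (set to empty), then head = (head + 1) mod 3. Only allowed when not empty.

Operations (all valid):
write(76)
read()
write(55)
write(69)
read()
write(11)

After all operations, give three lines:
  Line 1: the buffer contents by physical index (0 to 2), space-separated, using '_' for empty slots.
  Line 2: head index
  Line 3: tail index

Answer: 11 _ 69
2
1

Derivation:
write(76): buf=[76 _ _], head=0, tail=1, size=1
read(): buf=[_ _ _], head=1, tail=1, size=0
write(55): buf=[_ 55 _], head=1, tail=2, size=1
write(69): buf=[_ 55 69], head=1, tail=0, size=2
read(): buf=[_ _ 69], head=2, tail=0, size=1
write(11): buf=[11 _ 69], head=2, tail=1, size=2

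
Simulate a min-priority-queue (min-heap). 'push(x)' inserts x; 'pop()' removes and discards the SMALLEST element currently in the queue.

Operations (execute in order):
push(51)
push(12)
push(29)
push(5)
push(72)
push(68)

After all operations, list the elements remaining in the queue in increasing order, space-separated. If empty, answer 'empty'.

Answer: 5 12 29 51 68 72

Derivation:
push(51): heap contents = [51]
push(12): heap contents = [12, 51]
push(29): heap contents = [12, 29, 51]
push(5): heap contents = [5, 12, 29, 51]
push(72): heap contents = [5, 12, 29, 51, 72]
push(68): heap contents = [5, 12, 29, 51, 68, 72]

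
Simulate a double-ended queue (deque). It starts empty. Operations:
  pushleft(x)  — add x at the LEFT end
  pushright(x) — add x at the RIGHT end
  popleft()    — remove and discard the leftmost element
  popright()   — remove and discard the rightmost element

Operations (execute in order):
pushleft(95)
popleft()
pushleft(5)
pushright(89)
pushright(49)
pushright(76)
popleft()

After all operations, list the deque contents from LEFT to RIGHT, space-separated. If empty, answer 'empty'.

pushleft(95): [95]
popleft(): []
pushleft(5): [5]
pushright(89): [5, 89]
pushright(49): [5, 89, 49]
pushright(76): [5, 89, 49, 76]
popleft(): [89, 49, 76]

Answer: 89 49 76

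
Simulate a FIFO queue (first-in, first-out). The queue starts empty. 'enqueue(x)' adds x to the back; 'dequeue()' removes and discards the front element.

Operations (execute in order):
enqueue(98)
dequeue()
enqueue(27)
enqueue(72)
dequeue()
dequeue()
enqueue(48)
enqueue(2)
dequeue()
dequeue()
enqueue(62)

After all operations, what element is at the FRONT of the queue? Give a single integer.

enqueue(98): queue = [98]
dequeue(): queue = []
enqueue(27): queue = [27]
enqueue(72): queue = [27, 72]
dequeue(): queue = [72]
dequeue(): queue = []
enqueue(48): queue = [48]
enqueue(2): queue = [48, 2]
dequeue(): queue = [2]
dequeue(): queue = []
enqueue(62): queue = [62]

Answer: 62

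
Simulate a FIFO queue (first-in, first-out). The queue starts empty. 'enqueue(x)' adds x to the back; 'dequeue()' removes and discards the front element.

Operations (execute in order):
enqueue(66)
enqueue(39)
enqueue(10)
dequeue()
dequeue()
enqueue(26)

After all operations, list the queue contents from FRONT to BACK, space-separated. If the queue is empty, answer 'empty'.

Answer: 10 26

Derivation:
enqueue(66): [66]
enqueue(39): [66, 39]
enqueue(10): [66, 39, 10]
dequeue(): [39, 10]
dequeue(): [10]
enqueue(26): [10, 26]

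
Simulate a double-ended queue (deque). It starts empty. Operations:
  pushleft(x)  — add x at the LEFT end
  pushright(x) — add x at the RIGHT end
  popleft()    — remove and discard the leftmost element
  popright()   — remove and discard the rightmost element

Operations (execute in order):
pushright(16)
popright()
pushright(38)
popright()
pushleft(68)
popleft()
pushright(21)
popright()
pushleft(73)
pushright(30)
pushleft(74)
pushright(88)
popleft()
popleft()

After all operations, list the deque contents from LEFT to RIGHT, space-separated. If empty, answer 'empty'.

Answer: 30 88

Derivation:
pushright(16): [16]
popright(): []
pushright(38): [38]
popright(): []
pushleft(68): [68]
popleft(): []
pushright(21): [21]
popright(): []
pushleft(73): [73]
pushright(30): [73, 30]
pushleft(74): [74, 73, 30]
pushright(88): [74, 73, 30, 88]
popleft(): [73, 30, 88]
popleft(): [30, 88]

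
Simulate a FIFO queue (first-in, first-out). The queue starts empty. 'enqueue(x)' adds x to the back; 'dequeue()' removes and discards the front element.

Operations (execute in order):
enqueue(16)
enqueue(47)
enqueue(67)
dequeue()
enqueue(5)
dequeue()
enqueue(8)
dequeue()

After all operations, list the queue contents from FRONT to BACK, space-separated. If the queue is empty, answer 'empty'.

Answer: 5 8

Derivation:
enqueue(16): [16]
enqueue(47): [16, 47]
enqueue(67): [16, 47, 67]
dequeue(): [47, 67]
enqueue(5): [47, 67, 5]
dequeue(): [67, 5]
enqueue(8): [67, 5, 8]
dequeue(): [5, 8]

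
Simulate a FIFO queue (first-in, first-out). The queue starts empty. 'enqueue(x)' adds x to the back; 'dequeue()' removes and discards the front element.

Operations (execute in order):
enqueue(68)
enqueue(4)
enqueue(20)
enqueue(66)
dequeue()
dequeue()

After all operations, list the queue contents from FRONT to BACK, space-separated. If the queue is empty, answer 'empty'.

Answer: 20 66

Derivation:
enqueue(68): [68]
enqueue(4): [68, 4]
enqueue(20): [68, 4, 20]
enqueue(66): [68, 4, 20, 66]
dequeue(): [4, 20, 66]
dequeue(): [20, 66]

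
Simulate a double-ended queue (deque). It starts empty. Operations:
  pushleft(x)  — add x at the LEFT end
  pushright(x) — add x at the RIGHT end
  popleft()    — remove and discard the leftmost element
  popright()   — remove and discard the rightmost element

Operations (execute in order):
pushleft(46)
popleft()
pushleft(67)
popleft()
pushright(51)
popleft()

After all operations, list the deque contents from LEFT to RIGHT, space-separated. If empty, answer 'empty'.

pushleft(46): [46]
popleft(): []
pushleft(67): [67]
popleft(): []
pushright(51): [51]
popleft(): []

Answer: empty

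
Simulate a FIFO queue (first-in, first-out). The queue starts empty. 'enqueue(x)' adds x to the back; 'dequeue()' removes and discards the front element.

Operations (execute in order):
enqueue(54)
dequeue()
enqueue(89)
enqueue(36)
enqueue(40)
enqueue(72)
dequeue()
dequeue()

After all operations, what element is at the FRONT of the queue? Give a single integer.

enqueue(54): queue = [54]
dequeue(): queue = []
enqueue(89): queue = [89]
enqueue(36): queue = [89, 36]
enqueue(40): queue = [89, 36, 40]
enqueue(72): queue = [89, 36, 40, 72]
dequeue(): queue = [36, 40, 72]
dequeue(): queue = [40, 72]

Answer: 40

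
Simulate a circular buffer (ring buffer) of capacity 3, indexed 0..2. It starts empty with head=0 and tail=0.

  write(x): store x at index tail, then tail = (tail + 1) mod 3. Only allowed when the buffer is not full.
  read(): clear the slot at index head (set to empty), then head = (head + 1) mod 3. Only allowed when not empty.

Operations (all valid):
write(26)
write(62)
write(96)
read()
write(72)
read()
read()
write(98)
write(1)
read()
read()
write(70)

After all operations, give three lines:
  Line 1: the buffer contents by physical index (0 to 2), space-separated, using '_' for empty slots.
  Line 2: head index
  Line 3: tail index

write(26): buf=[26 _ _], head=0, tail=1, size=1
write(62): buf=[26 62 _], head=0, tail=2, size=2
write(96): buf=[26 62 96], head=0, tail=0, size=3
read(): buf=[_ 62 96], head=1, tail=0, size=2
write(72): buf=[72 62 96], head=1, tail=1, size=3
read(): buf=[72 _ 96], head=2, tail=1, size=2
read(): buf=[72 _ _], head=0, tail=1, size=1
write(98): buf=[72 98 _], head=0, tail=2, size=2
write(1): buf=[72 98 1], head=0, tail=0, size=3
read(): buf=[_ 98 1], head=1, tail=0, size=2
read(): buf=[_ _ 1], head=2, tail=0, size=1
write(70): buf=[70 _ 1], head=2, tail=1, size=2

Answer: 70 _ 1
2
1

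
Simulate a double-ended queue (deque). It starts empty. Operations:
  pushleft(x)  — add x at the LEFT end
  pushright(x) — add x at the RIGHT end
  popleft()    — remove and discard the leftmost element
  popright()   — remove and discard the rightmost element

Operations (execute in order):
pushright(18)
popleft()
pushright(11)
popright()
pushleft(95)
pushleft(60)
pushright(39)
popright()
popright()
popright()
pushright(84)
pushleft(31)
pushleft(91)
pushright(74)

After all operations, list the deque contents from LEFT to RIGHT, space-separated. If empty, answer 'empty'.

pushright(18): [18]
popleft(): []
pushright(11): [11]
popright(): []
pushleft(95): [95]
pushleft(60): [60, 95]
pushright(39): [60, 95, 39]
popright(): [60, 95]
popright(): [60]
popright(): []
pushright(84): [84]
pushleft(31): [31, 84]
pushleft(91): [91, 31, 84]
pushright(74): [91, 31, 84, 74]

Answer: 91 31 84 74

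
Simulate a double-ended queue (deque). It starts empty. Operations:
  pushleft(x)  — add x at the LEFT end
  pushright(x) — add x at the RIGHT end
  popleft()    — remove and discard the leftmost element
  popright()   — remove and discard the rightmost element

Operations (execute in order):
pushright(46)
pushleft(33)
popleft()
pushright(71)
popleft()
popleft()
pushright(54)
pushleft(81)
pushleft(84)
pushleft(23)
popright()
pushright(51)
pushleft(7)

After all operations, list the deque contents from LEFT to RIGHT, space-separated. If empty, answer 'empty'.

pushright(46): [46]
pushleft(33): [33, 46]
popleft(): [46]
pushright(71): [46, 71]
popleft(): [71]
popleft(): []
pushright(54): [54]
pushleft(81): [81, 54]
pushleft(84): [84, 81, 54]
pushleft(23): [23, 84, 81, 54]
popright(): [23, 84, 81]
pushright(51): [23, 84, 81, 51]
pushleft(7): [7, 23, 84, 81, 51]

Answer: 7 23 84 81 51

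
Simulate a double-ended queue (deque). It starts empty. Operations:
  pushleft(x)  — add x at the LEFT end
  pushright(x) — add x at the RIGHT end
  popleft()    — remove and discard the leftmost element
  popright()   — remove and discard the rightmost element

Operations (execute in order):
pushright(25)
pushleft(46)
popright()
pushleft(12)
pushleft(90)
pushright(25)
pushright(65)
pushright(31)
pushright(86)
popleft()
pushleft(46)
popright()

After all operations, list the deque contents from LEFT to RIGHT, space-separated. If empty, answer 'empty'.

pushright(25): [25]
pushleft(46): [46, 25]
popright(): [46]
pushleft(12): [12, 46]
pushleft(90): [90, 12, 46]
pushright(25): [90, 12, 46, 25]
pushright(65): [90, 12, 46, 25, 65]
pushright(31): [90, 12, 46, 25, 65, 31]
pushright(86): [90, 12, 46, 25, 65, 31, 86]
popleft(): [12, 46, 25, 65, 31, 86]
pushleft(46): [46, 12, 46, 25, 65, 31, 86]
popright(): [46, 12, 46, 25, 65, 31]

Answer: 46 12 46 25 65 31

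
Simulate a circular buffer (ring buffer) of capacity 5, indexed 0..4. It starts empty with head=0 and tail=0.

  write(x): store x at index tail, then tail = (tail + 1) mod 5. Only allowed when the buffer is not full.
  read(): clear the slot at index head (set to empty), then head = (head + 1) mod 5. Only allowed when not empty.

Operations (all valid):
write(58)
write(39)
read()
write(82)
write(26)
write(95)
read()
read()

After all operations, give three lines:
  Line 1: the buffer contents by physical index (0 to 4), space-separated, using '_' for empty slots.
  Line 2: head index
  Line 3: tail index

write(58): buf=[58 _ _ _ _], head=0, tail=1, size=1
write(39): buf=[58 39 _ _ _], head=0, tail=2, size=2
read(): buf=[_ 39 _ _ _], head=1, tail=2, size=1
write(82): buf=[_ 39 82 _ _], head=1, tail=3, size=2
write(26): buf=[_ 39 82 26 _], head=1, tail=4, size=3
write(95): buf=[_ 39 82 26 95], head=1, tail=0, size=4
read(): buf=[_ _ 82 26 95], head=2, tail=0, size=3
read(): buf=[_ _ _ 26 95], head=3, tail=0, size=2

Answer: _ _ _ 26 95
3
0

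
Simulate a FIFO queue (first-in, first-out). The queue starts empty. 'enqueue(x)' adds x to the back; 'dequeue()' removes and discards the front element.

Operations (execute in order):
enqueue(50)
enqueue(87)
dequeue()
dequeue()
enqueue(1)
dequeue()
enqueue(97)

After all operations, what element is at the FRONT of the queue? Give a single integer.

enqueue(50): queue = [50]
enqueue(87): queue = [50, 87]
dequeue(): queue = [87]
dequeue(): queue = []
enqueue(1): queue = [1]
dequeue(): queue = []
enqueue(97): queue = [97]

Answer: 97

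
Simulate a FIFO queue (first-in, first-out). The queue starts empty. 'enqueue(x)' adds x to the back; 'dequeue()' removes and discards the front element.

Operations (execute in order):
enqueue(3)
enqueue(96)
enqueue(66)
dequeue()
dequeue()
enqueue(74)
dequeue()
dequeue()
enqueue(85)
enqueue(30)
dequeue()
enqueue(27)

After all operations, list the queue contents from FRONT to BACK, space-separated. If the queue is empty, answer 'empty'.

enqueue(3): [3]
enqueue(96): [3, 96]
enqueue(66): [3, 96, 66]
dequeue(): [96, 66]
dequeue(): [66]
enqueue(74): [66, 74]
dequeue(): [74]
dequeue(): []
enqueue(85): [85]
enqueue(30): [85, 30]
dequeue(): [30]
enqueue(27): [30, 27]

Answer: 30 27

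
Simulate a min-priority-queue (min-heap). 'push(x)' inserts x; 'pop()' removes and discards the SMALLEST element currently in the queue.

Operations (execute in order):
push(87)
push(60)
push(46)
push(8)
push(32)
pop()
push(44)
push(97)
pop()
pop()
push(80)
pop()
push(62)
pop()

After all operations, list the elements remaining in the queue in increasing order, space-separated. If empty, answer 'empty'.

push(87): heap contents = [87]
push(60): heap contents = [60, 87]
push(46): heap contents = [46, 60, 87]
push(8): heap contents = [8, 46, 60, 87]
push(32): heap contents = [8, 32, 46, 60, 87]
pop() → 8: heap contents = [32, 46, 60, 87]
push(44): heap contents = [32, 44, 46, 60, 87]
push(97): heap contents = [32, 44, 46, 60, 87, 97]
pop() → 32: heap contents = [44, 46, 60, 87, 97]
pop() → 44: heap contents = [46, 60, 87, 97]
push(80): heap contents = [46, 60, 80, 87, 97]
pop() → 46: heap contents = [60, 80, 87, 97]
push(62): heap contents = [60, 62, 80, 87, 97]
pop() → 60: heap contents = [62, 80, 87, 97]

Answer: 62 80 87 97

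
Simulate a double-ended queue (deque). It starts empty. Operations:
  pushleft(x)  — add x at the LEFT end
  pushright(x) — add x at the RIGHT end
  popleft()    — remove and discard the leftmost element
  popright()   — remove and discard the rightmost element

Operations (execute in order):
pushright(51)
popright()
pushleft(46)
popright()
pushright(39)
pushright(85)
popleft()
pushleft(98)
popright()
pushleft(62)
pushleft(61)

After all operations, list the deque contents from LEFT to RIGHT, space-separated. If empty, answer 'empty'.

Answer: 61 62 98

Derivation:
pushright(51): [51]
popright(): []
pushleft(46): [46]
popright(): []
pushright(39): [39]
pushright(85): [39, 85]
popleft(): [85]
pushleft(98): [98, 85]
popright(): [98]
pushleft(62): [62, 98]
pushleft(61): [61, 62, 98]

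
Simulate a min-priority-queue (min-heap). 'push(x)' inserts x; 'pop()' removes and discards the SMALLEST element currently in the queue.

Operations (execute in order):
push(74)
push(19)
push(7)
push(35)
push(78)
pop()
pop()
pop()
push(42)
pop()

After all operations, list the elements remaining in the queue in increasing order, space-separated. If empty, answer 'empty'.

Answer: 74 78

Derivation:
push(74): heap contents = [74]
push(19): heap contents = [19, 74]
push(7): heap contents = [7, 19, 74]
push(35): heap contents = [7, 19, 35, 74]
push(78): heap contents = [7, 19, 35, 74, 78]
pop() → 7: heap contents = [19, 35, 74, 78]
pop() → 19: heap contents = [35, 74, 78]
pop() → 35: heap contents = [74, 78]
push(42): heap contents = [42, 74, 78]
pop() → 42: heap contents = [74, 78]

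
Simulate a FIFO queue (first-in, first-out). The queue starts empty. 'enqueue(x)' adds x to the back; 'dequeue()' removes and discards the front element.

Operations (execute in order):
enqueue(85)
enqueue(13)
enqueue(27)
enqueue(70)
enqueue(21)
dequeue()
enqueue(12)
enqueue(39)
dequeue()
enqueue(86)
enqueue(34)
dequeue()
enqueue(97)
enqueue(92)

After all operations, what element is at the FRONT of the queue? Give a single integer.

Answer: 70

Derivation:
enqueue(85): queue = [85]
enqueue(13): queue = [85, 13]
enqueue(27): queue = [85, 13, 27]
enqueue(70): queue = [85, 13, 27, 70]
enqueue(21): queue = [85, 13, 27, 70, 21]
dequeue(): queue = [13, 27, 70, 21]
enqueue(12): queue = [13, 27, 70, 21, 12]
enqueue(39): queue = [13, 27, 70, 21, 12, 39]
dequeue(): queue = [27, 70, 21, 12, 39]
enqueue(86): queue = [27, 70, 21, 12, 39, 86]
enqueue(34): queue = [27, 70, 21, 12, 39, 86, 34]
dequeue(): queue = [70, 21, 12, 39, 86, 34]
enqueue(97): queue = [70, 21, 12, 39, 86, 34, 97]
enqueue(92): queue = [70, 21, 12, 39, 86, 34, 97, 92]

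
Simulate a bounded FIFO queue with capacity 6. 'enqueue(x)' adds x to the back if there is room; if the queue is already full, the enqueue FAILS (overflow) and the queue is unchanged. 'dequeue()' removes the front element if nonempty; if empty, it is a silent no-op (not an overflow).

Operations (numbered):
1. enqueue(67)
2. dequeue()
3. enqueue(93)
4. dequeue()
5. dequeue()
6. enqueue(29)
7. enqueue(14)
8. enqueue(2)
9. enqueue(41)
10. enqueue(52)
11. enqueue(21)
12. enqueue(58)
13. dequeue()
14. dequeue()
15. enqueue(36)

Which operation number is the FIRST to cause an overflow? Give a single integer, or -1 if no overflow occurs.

1. enqueue(67): size=1
2. dequeue(): size=0
3. enqueue(93): size=1
4. dequeue(): size=0
5. dequeue(): empty, no-op, size=0
6. enqueue(29): size=1
7. enqueue(14): size=2
8. enqueue(2): size=3
9. enqueue(41): size=4
10. enqueue(52): size=5
11. enqueue(21): size=6
12. enqueue(58): size=6=cap → OVERFLOW (fail)
13. dequeue(): size=5
14. dequeue(): size=4
15. enqueue(36): size=5

Answer: 12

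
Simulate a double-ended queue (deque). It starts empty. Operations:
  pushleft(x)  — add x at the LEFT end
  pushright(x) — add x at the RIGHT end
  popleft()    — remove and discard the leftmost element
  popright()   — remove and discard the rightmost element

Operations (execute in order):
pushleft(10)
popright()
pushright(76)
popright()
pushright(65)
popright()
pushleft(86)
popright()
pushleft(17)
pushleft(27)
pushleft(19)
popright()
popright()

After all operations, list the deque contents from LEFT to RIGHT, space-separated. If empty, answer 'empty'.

Answer: 19

Derivation:
pushleft(10): [10]
popright(): []
pushright(76): [76]
popright(): []
pushright(65): [65]
popright(): []
pushleft(86): [86]
popright(): []
pushleft(17): [17]
pushleft(27): [27, 17]
pushleft(19): [19, 27, 17]
popright(): [19, 27]
popright(): [19]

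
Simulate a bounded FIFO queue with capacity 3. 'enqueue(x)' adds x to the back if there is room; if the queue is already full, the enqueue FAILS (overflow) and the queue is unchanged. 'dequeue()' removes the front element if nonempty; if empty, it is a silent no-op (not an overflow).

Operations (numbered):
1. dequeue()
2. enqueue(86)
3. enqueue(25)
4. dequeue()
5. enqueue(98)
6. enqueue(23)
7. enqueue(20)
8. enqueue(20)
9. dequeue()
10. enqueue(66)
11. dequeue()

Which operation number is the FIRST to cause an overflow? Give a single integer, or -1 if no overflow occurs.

Answer: 7

Derivation:
1. dequeue(): empty, no-op, size=0
2. enqueue(86): size=1
3. enqueue(25): size=2
4. dequeue(): size=1
5. enqueue(98): size=2
6. enqueue(23): size=3
7. enqueue(20): size=3=cap → OVERFLOW (fail)
8. enqueue(20): size=3=cap → OVERFLOW (fail)
9. dequeue(): size=2
10. enqueue(66): size=3
11. dequeue(): size=2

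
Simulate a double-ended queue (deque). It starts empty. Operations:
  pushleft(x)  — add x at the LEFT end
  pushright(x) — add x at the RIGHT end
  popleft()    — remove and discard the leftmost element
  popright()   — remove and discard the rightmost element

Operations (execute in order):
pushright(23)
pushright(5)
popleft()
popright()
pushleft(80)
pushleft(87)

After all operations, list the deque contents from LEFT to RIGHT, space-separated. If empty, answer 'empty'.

Answer: 87 80

Derivation:
pushright(23): [23]
pushright(5): [23, 5]
popleft(): [5]
popright(): []
pushleft(80): [80]
pushleft(87): [87, 80]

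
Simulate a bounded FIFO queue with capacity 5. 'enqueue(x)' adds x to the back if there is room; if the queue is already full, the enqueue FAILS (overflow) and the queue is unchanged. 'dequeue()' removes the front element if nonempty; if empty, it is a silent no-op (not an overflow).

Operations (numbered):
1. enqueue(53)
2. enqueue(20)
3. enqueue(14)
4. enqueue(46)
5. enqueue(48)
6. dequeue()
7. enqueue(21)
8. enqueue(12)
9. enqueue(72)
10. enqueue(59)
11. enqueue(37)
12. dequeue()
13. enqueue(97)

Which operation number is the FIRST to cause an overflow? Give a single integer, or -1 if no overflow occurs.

1. enqueue(53): size=1
2. enqueue(20): size=2
3. enqueue(14): size=3
4. enqueue(46): size=4
5. enqueue(48): size=5
6. dequeue(): size=4
7. enqueue(21): size=5
8. enqueue(12): size=5=cap → OVERFLOW (fail)
9. enqueue(72): size=5=cap → OVERFLOW (fail)
10. enqueue(59): size=5=cap → OVERFLOW (fail)
11. enqueue(37): size=5=cap → OVERFLOW (fail)
12. dequeue(): size=4
13. enqueue(97): size=5

Answer: 8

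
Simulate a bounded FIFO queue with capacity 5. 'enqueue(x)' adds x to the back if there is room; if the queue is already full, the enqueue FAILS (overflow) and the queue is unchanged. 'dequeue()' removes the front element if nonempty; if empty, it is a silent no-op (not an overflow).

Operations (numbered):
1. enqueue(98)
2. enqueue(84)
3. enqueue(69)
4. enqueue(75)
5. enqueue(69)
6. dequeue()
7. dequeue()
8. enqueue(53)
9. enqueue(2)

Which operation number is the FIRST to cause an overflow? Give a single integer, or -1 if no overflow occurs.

1. enqueue(98): size=1
2. enqueue(84): size=2
3. enqueue(69): size=3
4. enqueue(75): size=4
5. enqueue(69): size=5
6. dequeue(): size=4
7. dequeue(): size=3
8. enqueue(53): size=4
9. enqueue(2): size=5

Answer: -1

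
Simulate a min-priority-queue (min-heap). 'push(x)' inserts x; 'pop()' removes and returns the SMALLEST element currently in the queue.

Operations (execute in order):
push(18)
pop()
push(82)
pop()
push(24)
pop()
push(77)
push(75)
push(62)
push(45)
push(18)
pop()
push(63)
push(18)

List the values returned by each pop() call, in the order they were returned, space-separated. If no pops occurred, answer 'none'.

Answer: 18 82 24 18

Derivation:
push(18): heap contents = [18]
pop() → 18: heap contents = []
push(82): heap contents = [82]
pop() → 82: heap contents = []
push(24): heap contents = [24]
pop() → 24: heap contents = []
push(77): heap contents = [77]
push(75): heap contents = [75, 77]
push(62): heap contents = [62, 75, 77]
push(45): heap contents = [45, 62, 75, 77]
push(18): heap contents = [18, 45, 62, 75, 77]
pop() → 18: heap contents = [45, 62, 75, 77]
push(63): heap contents = [45, 62, 63, 75, 77]
push(18): heap contents = [18, 45, 62, 63, 75, 77]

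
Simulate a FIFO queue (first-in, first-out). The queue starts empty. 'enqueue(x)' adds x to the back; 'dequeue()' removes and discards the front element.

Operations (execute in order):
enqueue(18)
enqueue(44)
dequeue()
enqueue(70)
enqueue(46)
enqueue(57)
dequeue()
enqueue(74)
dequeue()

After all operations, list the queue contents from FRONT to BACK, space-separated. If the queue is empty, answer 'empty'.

Answer: 46 57 74

Derivation:
enqueue(18): [18]
enqueue(44): [18, 44]
dequeue(): [44]
enqueue(70): [44, 70]
enqueue(46): [44, 70, 46]
enqueue(57): [44, 70, 46, 57]
dequeue(): [70, 46, 57]
enqueue(74): [70, 46, 57, 74]
dequeue(): [46, 57, 74]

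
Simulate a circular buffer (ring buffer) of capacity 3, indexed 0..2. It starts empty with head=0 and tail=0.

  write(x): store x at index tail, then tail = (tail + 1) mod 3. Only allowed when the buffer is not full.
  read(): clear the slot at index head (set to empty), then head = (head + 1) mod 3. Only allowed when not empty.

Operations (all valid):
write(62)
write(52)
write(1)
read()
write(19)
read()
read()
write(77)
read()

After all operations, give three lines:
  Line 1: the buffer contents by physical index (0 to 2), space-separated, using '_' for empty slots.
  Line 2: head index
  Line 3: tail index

write(62): buf=[62 _ _], head=0, tail=1, size=1
write(52): buf=[62 52 _], head=0, tail=2, size=2
write(1): buf=[62 52 1], head=0, tail=0, size=3
read(): buf=[_ 52 1], head=1, tail=0, size=2
write(19): buf=[19 52 1], head=1, tail=1, size=3
read(): buf=[19 _ 1], head=2, tail=1, size=2
read(): buf=[19 _ _], head=0, tail=1, size=1
write(77): buf=[19 77 _], head=0, tail=2, size=2
read(): buf=[_ 77 _], head=1, tail=2, size=1

Answer: _ 77 _
1
2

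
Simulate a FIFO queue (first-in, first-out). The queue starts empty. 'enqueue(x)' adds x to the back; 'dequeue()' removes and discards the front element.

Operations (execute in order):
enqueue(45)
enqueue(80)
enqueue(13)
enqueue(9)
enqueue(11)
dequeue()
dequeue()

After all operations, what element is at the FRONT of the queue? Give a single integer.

Answer: 13

Derivation:
enqueue(45): queue = [45]
enqueue(80): queue = [45, 80]
enqueue(13): queue = [45, 80, 13]
enqueue(9): queue = [45, 80, 13, 9]
enqueue(11): queue = [45, 80, 13, 9, 11]
dequeue(): queue = [80, 13, 9, 11]
dequeue(): queue = [13, 9, 11]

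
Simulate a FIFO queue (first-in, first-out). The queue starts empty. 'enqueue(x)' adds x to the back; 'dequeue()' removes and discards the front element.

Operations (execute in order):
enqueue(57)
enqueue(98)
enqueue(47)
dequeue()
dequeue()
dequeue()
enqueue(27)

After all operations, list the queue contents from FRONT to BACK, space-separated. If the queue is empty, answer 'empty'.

enqueue(57): [57]
enqueue(98): [57, 98]
enqueue(47): [57, 98, 47]
dequeue(): [98, 47]
dequeue(): [47]
dequeue(): []
enqueue(27): [27]

Answer: 27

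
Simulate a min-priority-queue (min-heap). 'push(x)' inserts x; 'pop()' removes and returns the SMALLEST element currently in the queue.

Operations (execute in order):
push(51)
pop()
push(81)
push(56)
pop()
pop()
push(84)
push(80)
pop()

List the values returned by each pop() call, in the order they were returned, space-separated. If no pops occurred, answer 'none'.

Answer: 51 56 81 80

Derivation:
push(51): heap contents = [51]
pop() → 51: heap contents = []
push(81): heap contents = [81]
push(56): heap contents = [56, 81]
pop() → 56: heap contents = [81]
pop() → 81: heap contents = []
push(84): heap contents = [84]
push(80): heap contents = [80, 84]
pop() → 80: heap contents = [84]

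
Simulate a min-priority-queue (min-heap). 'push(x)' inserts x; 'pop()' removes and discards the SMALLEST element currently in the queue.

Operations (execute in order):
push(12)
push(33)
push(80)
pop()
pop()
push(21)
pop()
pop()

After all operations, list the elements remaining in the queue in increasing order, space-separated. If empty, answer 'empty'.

Answer: empty

Derivation:
push(12): heap contents = [12]
push(33): heap contents = [12, 33]
push(80): heap contents = [12, 33, 80]
pop() → 12: heap contents = [33, 80]
pop() → 33: heap contents = [80]
push(21): heap contents = [21, 80]
pop() → 21: heap contents = [80]
pop() → 80: heap contents = []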